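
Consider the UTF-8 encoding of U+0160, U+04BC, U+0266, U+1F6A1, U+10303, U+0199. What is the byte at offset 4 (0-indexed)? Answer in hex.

0xC9

U+0160 → 2-byte form C5 A0 at offsets 0–1.
U+04BC → 2-byte form D2 BC at offsets 2–3.
U+0266 → 2-byte form C9 A6 at offsets 4–5.
Offset 4 falls in char 3's range; it's byte 1 of C9 A6 = 0xC9.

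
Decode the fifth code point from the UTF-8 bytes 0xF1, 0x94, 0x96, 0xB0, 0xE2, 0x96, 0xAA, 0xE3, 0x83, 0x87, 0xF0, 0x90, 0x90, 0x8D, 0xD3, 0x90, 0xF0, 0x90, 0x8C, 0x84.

Offset 0: leading byte 0xF1 = 11110001 → 4-byte char #1 = F1 94 96 B0.
Offset 4: leading byte 0xE2 = 11100010 → 3-byte char #2 = E2 96 AA.
Offset 7: leading byte 0xE3 = 11100011 → 3-byte char #3 = E3 83 87.
Offset 10: leading byte 0xF0 = 11110000 → 4-byte char #4 = F0 90 90 8D.
Offset 14: leading byte 0xD3 = 11010011 → 2-byte char #5 = D3 90.
Leading byte 0xD3 = 11010011 matches 110xxxxx → 2-byte sequence.
Byte 1: 0xD3 = 11010011, payload 10011 (5 bits).
Byte 2: 0x90 = 10010000 (10xxxxxx ✓), payload 010000.
Concatenate: 10011010000 = 0x4D0 (11 bits → U+04D0).

U+04D0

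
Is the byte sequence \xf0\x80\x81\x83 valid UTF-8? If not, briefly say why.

invalid (overlong encoding)

Leading byte 0xF0 = 11110000 → 4-byte form.
Continuation bytes all match 10xxxxxx. Payload decodes to 0x43.
But 0x43 < 0x10000, the minimum for a 4-byte sequence — this is an overlong encoding.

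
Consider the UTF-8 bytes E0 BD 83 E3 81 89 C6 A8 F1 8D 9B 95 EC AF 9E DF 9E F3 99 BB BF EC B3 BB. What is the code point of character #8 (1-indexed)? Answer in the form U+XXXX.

Offset 0: leading byte 0xE0 = 11100000 → 3-byte char #1 = E0 BD 83.
Offset 3: leading byte 0xE3 = 11100011 → 3-byte char #2 = E3 81 89.
Offset 6: leading byte 0xC6 = 11000110 → 2-byte char #3 = C6 A8.
Offset 8: leading byte 0xF1 = 11110001 → 4-byte char #4 = F1 8D 9B 95.
Offset 12: leading byte 0xEC = 11101100 → 3-byte char #5 = EC AF 9E.
Offset 15: leading byte 0xDF = 11011111 → 2-byte char #6 = DF 9E.
Offset 17: leading byte 0xF3 = 11110011 → 4-byte char #7 = F3 99 BB BF.
Offset 21: leading byte 0xEC = 11101100 → 3-byte char #8 = EC B3 BB.
Leading byte 0xEC = 11101100 matches 1110xxxx → 3-byte sequence.
Byte 1: 0xEC = 11101100, payload 1100 (4 bits).
Byte 2: 0xB3 = 10110011 (10xxxxxx ✓), payload 110011.
Byte 3: 0xBB = 10111011 (10xxxxxx ✓), payload 111011.
Concatenate: 1100110011111011 = 0xCCFB (16 bits → U+CCFB).

U+CCFB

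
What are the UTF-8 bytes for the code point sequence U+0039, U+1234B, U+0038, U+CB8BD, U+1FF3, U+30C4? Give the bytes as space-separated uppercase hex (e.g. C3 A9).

39 F0 92 8D 8B 38 F3 8B A2 BD E1 BF B3 E3 83 84

U+0039: 1-byte form → 39.
U+1234B: 4-byte form → F0 92 8D 8B.
U+0038: 1-byte form → 38.
U+CB8BD: 4-byte form → F3 8B A2 BD.
U+1FF3: 3-byte form → E1 BF B3.
U+30C4: 3-byte form → E3 83 84.
Concatenated (16 bytes): 39 F0 92 8D 8B 38 F3 8B A2 BD E1 BF B3 E3 83 84.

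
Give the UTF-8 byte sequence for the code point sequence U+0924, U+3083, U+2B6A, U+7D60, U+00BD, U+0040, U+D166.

E0 A4 A4 E3 82 83 E2 AD AA E7 B5 A0 C2 BD 40 ED 85 A6

U+0924: 3-byte form → E0 A4 A4.
U+3083: 3-byte form → E3 82 83.
U+2B6A: 3-byte form → E2 AD AA.
U+7D60: 3-byte form → E7 B5 A0.
U+00BD: 2-byte form → C2 BD.
U+0040: 1-byte form → 40.
U+D166: 3-byte form → ED 85 A6.
Concatenated (18 bytes): E0 A4 A4 E3 82 83 E2 AD AA E7 B5 A0 C2 BD 40 ED 85 A6.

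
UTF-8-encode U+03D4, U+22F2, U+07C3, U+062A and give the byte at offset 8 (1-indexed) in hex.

1-indexed offset 8 is 0-indexed offset 7.
U+03D4 → 2-byte form CF 94 at offsets 0–1.
U+22F2 → 3-byte form E2 8B B2 at offsets 2–4.
U+07C3 → 2-byte form DF 83 at offsets 5–6.
U+062A → 2-byte form D8 AA at offsets 7–8.
Offset 7 falls in char 4's range; it's byte 1 of D8 AA = 0xD8.

0xD8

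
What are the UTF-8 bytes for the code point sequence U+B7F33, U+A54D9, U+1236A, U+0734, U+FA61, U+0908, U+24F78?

F2 B7 BC B3 F2 A5 93 99 F0 92 8D AA DC B4 EF A9 A1 E0 A4 88 F0 A4 BD B8

U+B7F33: 4-byte form → F2 B7 BC B3.
U+A54D9: 4-byte form → F2 A5 93 99.
U+1236A: 4-byte form → F0 92 8D AA.
U+0734: 2-byte form → DC B4.
U+FA61: 3-byte form → EF A9 A1.
U+0908: 3-byte form → E0 A4 88.
U+24F78: 4-byte form → F0 A4 BD B8.
Concatenated (24 bytes): F2 B7 BC B3 F2 A5 93 99 F0 92 8D AA DC B4 EF A9 A1 E0 A4 88 F0 A4 BD B8.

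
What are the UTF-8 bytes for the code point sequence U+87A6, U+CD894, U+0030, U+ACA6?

E8 9E A6 F3 8D A2 94 30 EA B2 A6

U+87A6: 3-byte form → E8 9E A6.
U+CD894: 4-byte form → F3 8D A2 94.
U+0030: 1-byte form → 30.
U+ACA6: 3-byte form → EA B2 A6.
Concatenated (11 bytes): E8 9E A6 F3 8D A2 94 30 EA B2 A6.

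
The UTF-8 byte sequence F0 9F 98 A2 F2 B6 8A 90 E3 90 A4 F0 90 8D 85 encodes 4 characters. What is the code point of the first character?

U+1F622

Offset 0: leading byte 0xF0 = 11110000 → 4-byte char #1 = F0 9F 98 A2.
Leading byte 0xF0 = 11110000 matches 11110xxx → 4-byte sequence.
Byte 1: 0xF0 = 11110000, payload 000 (3 bits).
Byte 2: 0x9F = 10011111 (10xxxxxx ✓), payload 011111.
Byte 3: 0x98 = 10011000 (10xxxxxx ✓), payload 011000.
Byte 4: 0xA2 = 10100010 (10xxxxxx ✓), payload 100010.
Concatenate: 000011111011000100010 = 0x1F622 (21 bits → U+1F622).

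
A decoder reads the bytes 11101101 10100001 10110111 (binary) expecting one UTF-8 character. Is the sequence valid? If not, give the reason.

invalid (encodes a surrogate (U+D800–U+DFFF))

Structurally a 3-byte sequence; payload = 0xD877.
But 0xD877 is in U+D800–U+DFFF, the surrogate range. Surrogates are not Unicode scalar values and are forbidden in UTF-8.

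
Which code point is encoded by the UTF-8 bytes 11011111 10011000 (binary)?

Leading byte 0xDF = 11011111 matches 110xxxxx → 2-byte sequence.
Byte 1: 0xDF = 11011111, payload 11111 (5 bits).
Byte 2: 0x98 = 10011000 (10xxxxxx ✓), payload 011000.
Concatenate: 11111011000 = 0x7D8 (11 bits → U+07D8).

U+07D8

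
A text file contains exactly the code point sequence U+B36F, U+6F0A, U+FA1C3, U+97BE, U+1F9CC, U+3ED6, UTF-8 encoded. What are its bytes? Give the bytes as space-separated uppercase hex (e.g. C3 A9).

EB 8D AF E6 BC 8A F3 BA 87 83 E9 9E BE F0 9F A7 8C E3 BB 96

U+B36F: 3-byte form → EB 8D AF.
U+6F0A: 3-byte form → E6 BC 8A.
U+FA1C3: 4-byte form → F3 BA 87 83.
U+97BE: 3-byte form → E9 9E BE.
U+1F9CC: 4-byte form → F0 9F A7 8C.
U+3ED6: 3-byte form → E3 BB 96.
Concatenated (20 bytes): EB 8D AF E6 BC 8A F3 BA 87 83 E9 9E BE F0 9F A7 8C E3 BB 96.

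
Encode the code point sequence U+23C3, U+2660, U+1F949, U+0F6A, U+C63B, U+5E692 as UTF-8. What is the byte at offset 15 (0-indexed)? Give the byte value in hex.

0xBB

U+23C3 → 3-byte form E2 8F 83 at offsets 0–2.
U+2660 → 3-byte form E2 99 A0 at offsets 3–5.
U+1F949 → 4-byte form F0 9F A5 89 at offsets 6–9.
U+0F6A → 3-byte form E0 BD AA at offsets 10–12.
U+C63B → 3-byte form EC 98 BB at offsets 13–15.
Offset 15 falls in char 5's range; it's byte 3 of EC 98 BB = 0xBB.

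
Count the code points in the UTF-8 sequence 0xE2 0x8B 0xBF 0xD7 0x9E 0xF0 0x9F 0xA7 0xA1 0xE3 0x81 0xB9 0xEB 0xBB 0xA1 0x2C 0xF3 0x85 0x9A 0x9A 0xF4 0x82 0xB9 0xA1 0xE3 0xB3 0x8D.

Byte at offset 0: 0xE2 = 11100010 → 3-byte char (#1). Advance 3.
Byte at offset 3: 0xD7 = 11010111 → 2-byte char (#2). Advance 2.
Byte at offset 5: 0xF0 = 11110000 → 4-byte char (#3). Advance 4.
Byte at offset 9: 0xE3 = 11100011 → 3-byte char (#4). Advance 3.
Byte at offset 12: 0xEB = 11101011 → 3-byte char (#5). Advance 3.
Byte at offset 15: 0x2C = 00101100 → 1-byte char (#6). Advance 1.
Byte at offset 16: 0xF3 = 11110011 → 4-byte char (#7). Advance 4.
Byte at offset 20: 0xF4 = 11110100 → 4-byte char (#8). Advance 4.
Byte at offset 24: 0xE3 = 11100011 → 3-byte char (#9). Advance 3.
Reached end at offset 27 after 9 code points.

9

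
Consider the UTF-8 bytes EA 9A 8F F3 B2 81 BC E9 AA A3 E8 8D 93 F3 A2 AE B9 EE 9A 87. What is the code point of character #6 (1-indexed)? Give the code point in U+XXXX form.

U+E687

Offset 0: leading byte 0xEA = 11101010 → 3-byte char #1 = EA 9A 8F.
Offset 3: leading byte 0xF3 = 11110011 → 4-byte char #2 = F3 B2 81 BC.
Offset 7: leading byte 0xE9 = 11101001 → 3-byte char #3 = E9 AA A3.
Offset 10: leading byte 0xE8 = 11101000 → 3-byte char #4 = E8 8D 93.
Offset 13: leading byte 0xF3 = 11110011 → 4-byte char #5 = F3 A2 AE B9.
Offset 17: leading byte 0xEE = 11101110 → 3-byte char #6 = EE 9A 87.
Leading byte 0xEE = 11101110 matches 1110xxxx → 3-byte sequence.
Byte 1: 0xEE = 11101110, payload 1110 (4 bits).
Byte 2: 0x9A = 10011010 (10xxxxxx ✓), payload 011010.
Byte 3: 0x87 = 10000111 (10xxxxxx ✓), payload 000111.
Concatenate: 1110011010000111 = 0xE687 (16 bits → U+E687).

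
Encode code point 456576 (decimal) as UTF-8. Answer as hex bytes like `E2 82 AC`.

F1 AF 9E 80

U+6F780 = 0x6F780 = 456576 decimal. In range U+10000–U+10FFFF → 4-byte form: 11110xxx 10xxxxxx 10xxxxxx 10xxxxxx.
Binary (21 bits): 001101111011110000000.
Split 3+6+6+6: 001 | 101111 | 011110 | 000000.
Byte 1: 11110001 = 0xF1.
Byte 2: 10101111 = 0xAF.
Byte 3: 10011110 = 0x9E.
Byte 4: 10000000 = 0x80.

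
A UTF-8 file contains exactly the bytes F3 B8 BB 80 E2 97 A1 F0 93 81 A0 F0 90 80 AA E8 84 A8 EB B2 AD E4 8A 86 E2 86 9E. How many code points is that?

Byte at offset 0: 0xF3 = 11110011 → 4-byte char (#1). Advance 4.
Byte at offset 4: 0xE2 = 11100010 → 3-byte char (#2). Advance 3.
Byte at offset 7: 0xF0 = 11110000 → 4-byte char (#3). Advance 4.
Byte at offset 11: 0xF0 = 11110000 → 4-byte char (#4). Advance 4.
Byte at offset 15: 0xE8 = 11101000 → 3-byte char (#5). Advance 3.
Byte at offset 18: 0xEB = 11101011 → 3-byte char (#6). Advance 3.
Byte at offset 21: 0xE4 = 11100100 → 3-byte char (#7). Advance 3.
Byte at offset 24: 0xE2 = 11100010 → 3-byte char (#8). Advance 3.
Reached end at offset 27 after 8 code points.

8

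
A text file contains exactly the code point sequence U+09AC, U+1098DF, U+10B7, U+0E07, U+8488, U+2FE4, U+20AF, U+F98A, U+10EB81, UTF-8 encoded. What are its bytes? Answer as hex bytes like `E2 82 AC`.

E0 A6 AC F4 89 A3 9F E1 82 B7 E0 B8 87 E8 92 88 E2 BF A4 E2 82 AF EF A6 8A F4 8E AE 81

U+09AC: 3-byte form → E0 A6 AC.
U+1098DF: 4-byte form → F4 89 A3 9F.
U+10B7: 3-byte form → E1 82 B7.
U+0E07: 3-byte form → E0 B8 87.
U+8488: 3-byte form → E8 92 88.
U+2FE4: 3-byte form → E2 BF A4.
U+20AF: 3-byte form → E2 82 AF.
U+F98A: 3-byte form → EF A6 8A.
U+10EB81: 4-byte form → F4 8E AE 81.
Concatenated (29 bytes): E0 A6 AC F4 89 A3 9F E1 82 B7 E0 B8 87 E8 92 88 E2 BF A4 E2 82 AF EF A6 8A F4 8E AE 81.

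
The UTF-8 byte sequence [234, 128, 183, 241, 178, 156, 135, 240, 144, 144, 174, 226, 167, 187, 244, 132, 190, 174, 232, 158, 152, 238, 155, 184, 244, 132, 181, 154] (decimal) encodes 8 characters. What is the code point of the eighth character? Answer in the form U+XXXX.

Offset 0: leading byte 0xEA = 11101010 → 3-byte char #1 = EA 80 B7.
Offset 3: leading byte 0xF1 = 11110001 → 4-byte char #2 = F1 B2 9C 87.
Offset 7: leading byte 0xF0 = 11110000 → 4-byte char #3 = F0 90 90 AE.
Offset 11: leading byte 0xE2 = 11100010 → 3-byte char #4 = E2 A7 BB.
Offset 14: leading byte 0xF4 = 11110100 → 4-byte char #5 = F4 84 BE AE.
Offset 18: leading byte 0xE8 = 11101000 → 3-byte char #6 = E8 9E 98.
Offset 21: leading byte 0xEE = 11101110 → 3-byte char #7 = EE 9B B8.
Offset 24: leading byte 0xF4 = 11110100 → 4-byte char #8 = F4 84 B5 9A.
Leading byte 0xF4 = 11110100 matches 11110xxx → 4-byte sequence.
Byte 1: 0xF4 = 11110100, payload 100 (3 bits).
Byte 2: 0x84 = 10000100 (10xxxxxx ✓), payload 000100.
Byte 3: 0xB5 = 10110101 (10xxxxxx ✓), payload 110101.
Byte 4: 0x9A = 10011010 (10xxxxxx ✓), payload 011010.
Concatenate: 100000100110101011010 = 0x104D5A (21 bits → U+104D5A).

U+104D5A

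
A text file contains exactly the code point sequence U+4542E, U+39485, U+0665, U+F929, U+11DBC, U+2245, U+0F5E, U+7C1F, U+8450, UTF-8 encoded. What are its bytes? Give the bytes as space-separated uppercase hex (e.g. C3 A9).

F1 85 90 AE F0 B9 92 85 D9 A5 EF A4 A9 F0 91 B6 BC E2 89 85 E0 BD 9E E7 B0 9F E8 91 90

U+4542E: 4-byte form → F1 85 90 AE.
U+39485: 4-byte form → F0 B9 92 85.
U+0665: 2-byte form → D9 A5.
U+F929: 3-byte form → EF A4 A9.
U+11DBC: 4-byte form → F0 91 B6 BC.
U+2245: 3-byte form → E2 89 85.
U+0F5E: 3-byte form → E0 BD 9E.
U+7C1F: 3-byte form → E7 B0 9F.
U+8450: 3-byte form → E8 91 90.
Concatenated (29 bytes): F1 85 90 AE F0 B9 92 85 D9 A5 EF A4 A9 F0 91 B6 BC E2 89 85 E0 BD 9E E7 B0 9F E8 91 90.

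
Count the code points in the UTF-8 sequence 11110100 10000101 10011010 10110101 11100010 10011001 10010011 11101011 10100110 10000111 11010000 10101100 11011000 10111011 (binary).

Byte at offset 0: 0xF4 = 11110100 → 4-byte char (#1). Advance 4.
Byte at offset 4: 0xE2 = 11100010 → 3-byte char (#2). Advance 3.
Byte at offset 7: 0xEB = 11101011 → 3-byte char (#3). Advance 3.
Byte at offset 10: 0xD0 = 11010000 → 2-byte char (#4). Advance 2.
Byte at offset 12: 0xD8 = 11011000 → 2-byte char (#5). Advance 2.
Reached end at offset 14 after 5 code points.

5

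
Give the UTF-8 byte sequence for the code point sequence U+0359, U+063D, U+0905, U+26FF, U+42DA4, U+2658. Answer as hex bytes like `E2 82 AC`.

CD 99 D8 BD E0 A4 85 E2 9B BF F1 82 B6 A4 E2 99 98

U+0359: 2-byte form → CD 99.
U+063D: 2-byte form → D8 BD.
U+0905: 3-byte form → E0 A4 85.
U+26FF: 3-byte form → E2 9B BF.
U+42DA4: 4-byte form → F1 82 B6 A4.
U+2658: 3-byte form → E2 99 98.
Concatenated (17 bytes): CD 99 D8 BD E0 A4 85 E2 9B BF F1 82 B6 A4 E2 99 98.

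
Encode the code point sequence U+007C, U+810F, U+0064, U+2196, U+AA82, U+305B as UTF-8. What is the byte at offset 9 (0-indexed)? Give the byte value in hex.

0xAA

U+007C → 1-byte form 7C at offsets 0–0.
U+810F → 3-byte form E8 84 8F at offsets 1–3.
U+0064 → 1-byte form 64 at offsets 4–4.
U+2196 → 3-byte form E2 86 96 at offsets 5–7.
U+AA82 → 3-byte form EA AA 82 at offsets 8–10.
Offset 9 falls in char 5's range; it's byte 2 of EA AA 82 = 0xAA.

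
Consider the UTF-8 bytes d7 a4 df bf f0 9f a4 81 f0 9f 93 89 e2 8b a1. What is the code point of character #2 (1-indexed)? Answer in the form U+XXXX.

U+07FF

Offset 0: leading byte 0xD7 = 11010111 → 2-byte char #1 = D7 A4.
Offset 2: leading byte 0xDF = 11011111 → 2-byte char #2 = DF BF.
Leading byte 0xDF = 11011111 matches 110xxxxx → 2-byte sequence.
Byte 1: 0xDF = 11011111, payload 11111 (5 bits).
Byte 2: 0xBF = 10111111 (10xxxxxx ✓), payload 111111.
Concatenate: 11111111111 = 0x7FF (11 bits → U+07FF).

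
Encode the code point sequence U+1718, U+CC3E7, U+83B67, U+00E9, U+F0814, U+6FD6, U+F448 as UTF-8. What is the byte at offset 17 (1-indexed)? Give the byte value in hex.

0x94

1-indexed offset 17 is 0-indexed offset 16.
U+1718 → 3-byte form E1 9C 98 at offsets 0–2.
U+CC3E7 → 4-byte form F3 8C 8F A7 at offsets 3–6.
U+83B67 → 4-byte form F2 83 AD A7 at offsets 7–10.
U+00E9 → 2-byte form C3 A9 at offsets 11–12.
U+F0814 → 4-byte form F3 B0 A0 94 at offsets 13–16.
Offset 16 falls in char 5's range; it's byte 4 of F3 B0 A0 94 = 0x94.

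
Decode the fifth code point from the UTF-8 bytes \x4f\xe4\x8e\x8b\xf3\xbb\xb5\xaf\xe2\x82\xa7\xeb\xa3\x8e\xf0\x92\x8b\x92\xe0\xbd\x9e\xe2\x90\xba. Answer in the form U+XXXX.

U+B8CE

Offset 0: leading byte 0x4F = 01001111 → 1-byte char #1 = 4F.
Offset 1: leading byte 0xE4 = 11100100 → 3-byte char #2 = E4 8E 8B.
Offset 4: leading byte 0xF3 = 11110011 → 4-byte char #3 = F3 BB B5 AF.
Offset 8: leading byte 0xE2 = 11100010 → 3-byte char #4 = E2 82 A7.
Offset 11: leading byte 0xEB = 11101011 → 3-byte char #5 = EB A3 8E.
Leading byte 0xEB = 11101011 matches 1110xxxx → 3-byte sequence.
Byte 1: 0xEB = 11101011, payload 1011 (4 bits).
Byte 2: 0xA3 = 10100011 (10xxxxxx ✓), payload 100011.
Byte 3: 0x8E = 10001110 (10xxxxxx ✓), payload 001110.
Concatenate: 1011100011001110 = 0xB8CE (16 bits → U+B8CE).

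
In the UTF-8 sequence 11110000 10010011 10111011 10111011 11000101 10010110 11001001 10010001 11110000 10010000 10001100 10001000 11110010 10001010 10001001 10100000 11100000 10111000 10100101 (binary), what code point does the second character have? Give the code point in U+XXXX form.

Offset 0: leading byte 0xF0 = 11110000 → 4-byte char #1 = F0 93 BB BB.
Offset 4: leading byte 0xC5 = 11000101 → 2-byte char #2 = C5 96.
Leading byte 0xC5 = 11000101 matches 110xxxxx → 2-byte sequence.
Byte 1: 0xC5 = 11000101, payload 00101 (5 bits).
Byte 2: 0x96 = 10010110 (10xxxxxx ✓), payload 010110.
Concatenate: 00101010110 = 0x156 (11 bits → U+0156).

U+0156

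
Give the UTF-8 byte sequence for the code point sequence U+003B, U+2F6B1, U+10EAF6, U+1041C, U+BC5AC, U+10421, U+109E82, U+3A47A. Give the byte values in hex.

U+003B: 1-byte form → 3B.
U+2F6B1: 4-byte form → F0 AF 9A B1.
U+10EAF6: 4-byte form → F4 8E AB B6.
U+1041C: 4-byte form → F0 90 90 9C.
U+BC5AC: 4-byte form → F2 BC 96 AC.
U+10421: 4-byte form → F0 90 90 A1.
U+109E82: 4-byte form → F4 89 BA 82.
U+3A47A: 4-byte form → F0 BA 91 BA.
Concatenated (29 bytes): 3B F0 AF 9A B1 F4 8E AB B6 F0 90 90 9C F2 BC 96 AC F0 90 90 A1 F4 89 BA 82 F0 BA 91 BA.

3B F0 AF 9A B1 F4 8E AB B6 F0 90 90 9C F2 BC 96 AC F0 90 90 A1 F4 89 BA 82 F0 BA 91 BA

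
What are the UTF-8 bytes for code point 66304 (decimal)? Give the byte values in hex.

U+10300 = 0x10300 = 66304 decimal. In range U+10000–U+10FFFF → 4-byte form: 11110xxx 10xxxxxx 10xxxxxx 10xxxxxx.
Binary (21 bits): 000010000001100000000.
Split 3+6+6+6: 000 | 010000 | 001100 | 000000.
Byte 1: 11110000 = 0xF0.
Byte 2: 10010000 = 0x90.
Byte 3: 10001100 = 0x8C.
Byte 4: 10000000 = 0x80.

F0 90 8C 80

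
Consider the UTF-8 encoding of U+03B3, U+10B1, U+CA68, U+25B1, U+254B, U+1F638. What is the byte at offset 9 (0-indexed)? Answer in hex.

U+03B3 → 2-byte form CE B3 at offsets 0–1.
U+10B1 → 3-byte form E1 82 B1 at offsets 2–4.
U+CA68 → 3-byte form EC A9 A8 at offsets 5–7.
U+25B1 → 3-byte form E2 96 B1 at offsets 8–10.
Offset 9 falls in char 4's range; it's byte 2 of E2 96 B1 = 0x96.

0x96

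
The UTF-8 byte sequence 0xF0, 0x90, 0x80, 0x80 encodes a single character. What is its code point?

Leading byte 0xF0 = 11110000 matches 11110xxx → 4-byte sequence.
Byte 1: 0xF0 = 11110000, payload 000 (3 bits).
Byte 2: 0x90 = 10010000 (10xxxxxx ✓), payload 010000.
Byte 3: 0x80 = 10000000 (10xxxxxx ✓), payload 000000.
Byte 4: 0x80 = 10000000 (10xxxxxx ✓), payload 000000.
Concatenate: 000010000000000000000 = 0x10000 (21 bits → U+10000).

U+10000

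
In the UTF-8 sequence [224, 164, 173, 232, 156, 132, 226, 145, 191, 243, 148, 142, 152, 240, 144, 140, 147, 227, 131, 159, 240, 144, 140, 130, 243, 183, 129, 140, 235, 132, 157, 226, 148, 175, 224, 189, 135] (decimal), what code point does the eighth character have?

U+F704C

Offset 0: leading byte 0xE0 = 11100000 → 3-byte char #1 = E0 A4 AD.
Offset 3: leading byte 0xE8 = 11101000 → 3-byte char #2 = E8 9C 84.
Offset 6: leading byte 0xE2 = 11100010 → 3-byte char #3 = E2 91 BF.
Offset 9: leading byte 0xF3 = 11110011 → 4-byte char #4 = F3 94 8E 98.
Offset 13: leading byte 0xF0 = 11110000 → 4-byte char #5 = F0 90 8C 93.
Offset 17: leading byte 0xE3 = 11100011 → 3-byte char #6 = E3 83 9F.
Offset 20: leading byte 0xF0 = 11110000 → 4-byte char #7 = F0 90 8C 82.
Offset 24: leading byte 0xF3 = 11110011 → 4-byte char #8 = F3 B7 81 8C.
Leading byte 0xF3 = 11110011 matches 11110xxx → 4-byte sequence.
Byte 1: 0xF3 = 11110011, payload 011 (3 bits).
Byte 2: 0xB7 = 10110111 (10xxxxxx ✓), payload 110111.
Byte 3: 0x81 = 10000001 (10xxxxxx ✓), payload 000001.
Byte 4: 0x8C = 10001100 (10xxxxxx ✓), payload 001100.
Concatenate: 011110111000001001100 = 0xF704C (21 bits → U+F704C).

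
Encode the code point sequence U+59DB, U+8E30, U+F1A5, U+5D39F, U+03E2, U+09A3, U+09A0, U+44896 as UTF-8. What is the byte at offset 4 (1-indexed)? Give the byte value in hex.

0xE8

1-indexed offset 4 is 0-indexed offset 3.
U+59DB → 3-byte form E5 A7 9B at offsets 0–2.
U+8E30 → 3-byte form E8 B8 B0 at offsets 3–5.
Offset 3 falls in char 2's range; it's byte 1 of E8 B8 B0 = 0xE8.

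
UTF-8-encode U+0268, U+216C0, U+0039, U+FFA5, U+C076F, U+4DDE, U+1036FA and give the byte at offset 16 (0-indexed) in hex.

0x9E

U+0268 → 2-byte form C9 A8 at offsets 0–1.
U+216C0 → 4-byte form F0 A1 9B 80 at offsets 2–5.
U+0039 → 1-byte form 39 at offsets 6–6.
U+FFA5 → 3-byte form EF BE A5 at offsets 7–9.
U+C076F → 4-byte form F3 80 9D AF at offsets 10–13.
U+4DDE → 3-byte form E4 B7 9E at offsets 14–16.
Offset 16 falls in char 6's range; it's byte 3 of E4 B7 9E = 0x9E.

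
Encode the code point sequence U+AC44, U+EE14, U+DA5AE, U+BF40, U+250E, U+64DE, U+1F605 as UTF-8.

U+AC44: 3-byte form → EA B1 84.
U+EE14: 3-byte form → EE B8 94.
U+DA5AE: 4-byte form → F3 9A 96 AE.
U+BF40: 3-byte form → EB BD 80.
U+250E: 3-byte form → E2 94 8E.
U+64DE: 3-byte form → E6 93 9E.
U+1F605: 4-byte form → F0 9F 98 85.
Concatenated (23 bytes): EA B1 84 EE B8 94 F3 9A 96 AE EB BD 80 E2 94 8E E6 93 9E F0 9F 98 85.

EA B1 84 EE B8 94 F3 9A 96 AE EB BD 80 E2 94 8E E6 93 9E F0 9F 98 85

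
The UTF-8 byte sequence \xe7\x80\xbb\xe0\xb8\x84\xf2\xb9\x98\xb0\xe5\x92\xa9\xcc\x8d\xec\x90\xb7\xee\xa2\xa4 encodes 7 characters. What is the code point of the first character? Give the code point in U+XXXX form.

Offset 0: leading byte 0xE7 = 11100111 → 3-byte char #1 = E7 80 BB.
Leading byte 0xE7 = 11100111 matches 1110xxxx → 3-byte sequence.
Byte 1: 0xE7 = 11100111, payload 0111 (4 bits).
Byte 2: 0x80 = 10000000 (10xxxxxx ✓), payload 000000.
Byte 3: 0xBB = 10111011 (10xxxxxx ✓), payload 111011.
Concatenate: 0111000000111011 = 0x703B (16 bits → U+703B).

U+703B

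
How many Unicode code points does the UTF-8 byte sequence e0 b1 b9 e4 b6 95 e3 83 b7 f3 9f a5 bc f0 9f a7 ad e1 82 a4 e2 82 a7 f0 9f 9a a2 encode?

Byte at offset 0: 0xE0 = 11100000 → 3-byte char (#1). Advance 3.
Byte at offset 3: 0xE4 = 11100100 → 3-byte char (#2). Advance 3.
Byte at offset 6: 0xE3 = 11100011 → 3-byte char (#3). Advance 3.
Byte at offset 9: 0xF3 = 11110011 → 4-byte char (#4). Advance 4.
Byte at offset 13: 0xF0 = 11110000 → 4-byte char (#5). Advance 4.
Byte at offset 17: 0xE1 = 11100001 → 3-byte char (#6). Advance 3.
Byte at offset 20: 0xE2 = 11100010 → 3-byte char (#7). Advance 3.
Byte at offset 23: 0xF0 = 11110000 → 4-byte char (#8). Advance 4.
Reached end at offset 27 after 8 code points.

8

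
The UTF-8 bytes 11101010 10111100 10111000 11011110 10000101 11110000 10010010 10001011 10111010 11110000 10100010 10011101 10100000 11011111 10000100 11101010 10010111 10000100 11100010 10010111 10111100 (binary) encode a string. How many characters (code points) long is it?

7

Byte at offset 0: 0xEA = 11101010 → 3-byte char (#1). Advance 3.
Byte at offset 3: 0xDE = 11011110 → 2-byte char (#2). Advance 2.
Byte at offset 5: 0xF0 = 11110000 → 4-byte char (#3). Advance 4.
Byte at offset 9: 0xF0 = 11110000 → 4-byte char (#4). Advance 4.
Byte at offset 13: 0xDF = 11011111 → 2-byte char (#5). Advance 2.
Byte at offset 15: 0xEA = 11101010 → 3-byte char (#6). Advance 3.
Byte at offset 18: 0xE2 = 11100010 → 3-byte char (#7). Advance 3.
Reached end at offset 21 after 7 code points.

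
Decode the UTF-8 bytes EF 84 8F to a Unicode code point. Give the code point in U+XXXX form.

Leading byte 0xEF = 11101111 matches 1110xxxx → 3-byte sequence.
Byte 1: 0xEF = 11101111, payload 1111 (4 bits).
Byte 2: 0x84 = 10000100 (10xxxxxx ✓), payload 000100.
Byte 3: 0x8F = 10001111 (10xxxxxx ✓), payload 001111.
Concatenate: 1111000100001111 = 0xF10F (16 bits → U+F10F).

U+F10F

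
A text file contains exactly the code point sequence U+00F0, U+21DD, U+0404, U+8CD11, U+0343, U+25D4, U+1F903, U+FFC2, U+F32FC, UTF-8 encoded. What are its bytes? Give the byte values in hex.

U+00F0: 2-byte form → C3 B0.
U+21DD: 3-byte form → E2 87 9D.
U+0404: 2-byte form → D0 84.
U+8CD11: 4-byte form → F2 8C B4 91.
U+0343: 2-byte form → CD 83.
U+25D4: 3-byte form → E2 97 94.
U+1F903: 4-byte form → F0 9F A4 83.
U+FFC2: 3-byte form → EF BF 82.
U+F32FC: 4-byte form → F3 B3 8B BC.
Concatenated (27 bytes): C3 B0 E2 87 9D D0 84 F2 8C B4 91 CD 83 E2 97 94 F0 9F A4 83 EF BF 82 F3 B3 8B BC.

C3 B0 E2 87 9D D0 84 F2 8C B4 91 CD 83 E2 97 94 F0 9F A4 83 EF BF 82 F3 B3 8B BC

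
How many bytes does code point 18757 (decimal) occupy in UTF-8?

U+4945 = 0x4945. UTF-8 uses 1 byte below 0x80, 2 below 0x800, 3 below 0x10000, 4 up to 0x10FFFF. 0x4945 is in U+0800–U+FFFF → 3 bytes.

3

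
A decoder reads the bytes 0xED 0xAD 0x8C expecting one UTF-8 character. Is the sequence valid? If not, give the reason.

Structurally a 3-byte sequence; payload = 0xDB4C.
But 0xDB4C is in U+D800–U+DFFF, the surrogate range. Surrogates are not Unicode scalar values and are forbidden in UTF-8.

invalid (encodes a surrogate (U+D800–U+DFFF))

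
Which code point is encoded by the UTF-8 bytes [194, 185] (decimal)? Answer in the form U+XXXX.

Leading byte 0xC2 = 11000010 matches 110xxxxx → 2-byte sequence.
Byte 1: 0xC2 = 11000010, payload 00010 (5 bits).
Byte 2: 0xB9 = 10111001 (10xxxxxx ✓), payload 111001.
Concatenate: 00010111001 = 0xB9 (11 bits → U+00B9).

U+00B9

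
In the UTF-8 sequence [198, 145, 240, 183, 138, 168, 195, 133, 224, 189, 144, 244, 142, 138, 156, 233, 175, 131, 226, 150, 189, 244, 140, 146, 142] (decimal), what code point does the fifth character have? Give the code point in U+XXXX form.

Offset 0: leading byte 0xC6 = 11000110 → 2-byte char #1 = C6 91.
Offset 2: leading byte 0xF0 = 11110000 → 4-byte char #2 = F0 B7 8A A8.
Offset 6: leading byte 0xC3 = 11000011 → 2-byte char #3 = C3 85.
Offset 8: leading byte 0xE0 = 11100000 → 3-byte char #4 = E0 BD 90.
Offset 11: leading byte 0xF4 = 11110100 → 4-byte char #5 = F4 8E 8A 9C.
Leading byte 0xF4 = 11110100 matches 11110xxx → 4-byte sequence.
Byte 1: 0xF4 = 11110100, payload 100 (3 bits).
Byte 2: 0x8E = 10001110 (10xxxxxx ✓), payload 001110.
Byte 3: 0x8A = 10001010 (10xxxxxx ✓), payload 001010.
Byte 4: 0x9C = 10011100 (10xxxxxx ✓), payload 011100.
Concatenate: 100001110001010011100 = 0x10E29C (21 bits → U+10E29C).

U+10E29C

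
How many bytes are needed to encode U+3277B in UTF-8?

4

U+3277B = 0x3277B. UTF-8 uses 1 byte below 0x80, 2 below 0x800, 3 below 0x10000, 4 up to 0x10FFFF. 0x3277B is in U+10000–U+10FFFF → 4 bytes.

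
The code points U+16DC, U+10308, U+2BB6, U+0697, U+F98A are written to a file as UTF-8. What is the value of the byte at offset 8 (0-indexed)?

0xAE

U+16DC → 3-byte form E1 9B 9C at offsets 0–2.
U+10308 → 4-byte form F0 90 8C 88 at offsets 3–6.
U+2BB6 → 3-byte form E2 AE B6 at offsets 7–9.
Offset 8 falls in char 3's range; it's byte 2 of E2 AE B6 = 0xAE.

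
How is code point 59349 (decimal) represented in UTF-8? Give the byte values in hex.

EE 9F 95

U+E7D5 = 0xE7D5 = 59349 decimal. In range U+0800–U+FFFF → 3-byte form: 1110xxxx 10xxxxxx 10xxxxxx.
Binary (16 bits): 1110011111010101.
Split 4+6+6: 1110 | 011111 | 010101.
Byte 1: 11101110 = 0xEE.
Byte 2: 10011111 = 0x9F.
Byte 3: 10010101 = 0x95.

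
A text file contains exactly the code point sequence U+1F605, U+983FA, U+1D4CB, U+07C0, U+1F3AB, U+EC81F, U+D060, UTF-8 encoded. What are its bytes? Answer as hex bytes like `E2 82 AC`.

U+1F605: 4-byte form → F0 9F 98 85.
U+983FA: 4-byte form → F2 98 8F BA.
U+1D4CB: 4-byte form → F0 9D 93 8B.
U+07C0: 2-byte form → DF 80.
U+1F3AB: 4-byte form → F0 9F 8E AB.
U+EC81F: 4-byte form → F3 AC A0 9F.
U+D060: 3-byte form → ED 81 A0.
Concatenated (25 bytes): F0 9F 98 85 F2 98 8F BA F0 9D 93 8B DF 80 F0 9F 8E AB F3 AC A0 9F ED 81 A0.

F0 9F 98 85 F2 98 8F BA F0 9D 93 8B DF 80 F0 9F 8E AB F3 AC A0 9F ED 81 A0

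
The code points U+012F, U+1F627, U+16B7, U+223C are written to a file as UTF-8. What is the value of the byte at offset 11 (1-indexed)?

1-indexed offset 11 is 0-indexed offset 10.
U+012F → 2-byte form C4 AF at offsets 0–1.
U+1F627 → 4-byte form F0 9F 98 A7 at offsets 2–5.
U+16B7 → 3-byte form E1 9A B7 at offsets 6–8.
U+223C → 3-byte form E2 88 BC at offsets 9–11.
Offset 10 falls in char 4's range; it's byte 2 of E2 88 BC = 0x88.

0x88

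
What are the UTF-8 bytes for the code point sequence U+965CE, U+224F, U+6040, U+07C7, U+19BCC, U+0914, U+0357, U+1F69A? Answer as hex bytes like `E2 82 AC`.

U+965CE: 4-byte form → F2 96 97 8E.
U+224F: 3-byte form → E2 89 8F.
U+6040: 3-byte form → E6 81 80.
U+07C7: 2-byte form → DF 87.
U+19BCC: 4-byte form → F0 99 AF 8C.
U+0914: 3-byte form → E0 A4 94.
U+0357: 2-byte form → CD 97.
U+1F69A: 4-byte form → F0 9F 9A 9A.
Concatenated (25 bytes): F2 96 97 8E E2 89 8F E6 81 80 DF 87 F0 99 AF 8C E0 A4 94 CD 97 F0 9F 9A 9A.

F2 96 97 8E E2 89 8F E6 81 80 DF 87 F0 99 AF 8C E0 A4 94 CD 97 F0 9F 9A 9A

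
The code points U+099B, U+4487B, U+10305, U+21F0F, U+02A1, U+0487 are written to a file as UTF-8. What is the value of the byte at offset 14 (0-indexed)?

U+099B → 3-byte form E0 A6 9B at offsets 0–2.
U+4487B → 4-byte form F1 84 A1 BB at offsets 3–6.
U+10305 → 4-byte form F0 90 8C 85 at offsets 7–10.
U+21F0F → 4-byte form F0 A1 BC 8F at offsets 11–14.
Offset 14 falls in char 4's range; it's byte 4 of F0 A1 BC 8F = 0x8F.

0x8F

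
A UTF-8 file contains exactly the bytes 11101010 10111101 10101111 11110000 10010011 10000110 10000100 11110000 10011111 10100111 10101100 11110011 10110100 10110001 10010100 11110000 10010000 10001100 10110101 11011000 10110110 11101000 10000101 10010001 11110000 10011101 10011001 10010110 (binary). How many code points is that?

8

Byte at offset 0: 0xEA = 11101010 → 3-byte char (#1). Advance 3.
Byte at offset 3: 0xF0 = 11110000 → 4-byte char (#2). Advance 4.
Byte at offset 7: 0xF0 = 11110000 → 4-byte char (#3). Advance 4.
Byte at offset 11: 0xF3 = 11110011 → 4-byte char (#4). Advance 4.
Byte at offset 15: 0xF0 = 11110000 → 4-byte char (#5). Advance 4.
Byte at offset 19: 0xD8 = 11011000 → 2-byte char (#6). Advance 2.
Byte at offset 21: 0xE8 = 11101000 → 3-byte char (#7). Advance 3.
Byte at offset 24: 0xF0 = 11110000 → 4-byte char (#8). Advance 4.
Reached end at offset 28 after 8 code points.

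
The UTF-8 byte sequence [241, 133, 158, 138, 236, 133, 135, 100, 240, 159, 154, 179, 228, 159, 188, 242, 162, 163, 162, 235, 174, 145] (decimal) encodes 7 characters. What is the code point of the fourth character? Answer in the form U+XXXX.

Offset 0: leading byte 0xF1 = 11110001 → 4-byte char #1 = F1 85 9E 8A.
Offset 4: leading byte 0xEC = 11101100 → 3-byte char #2 = EC 85 87.
Offset 7: leading byte 0x64 = 01100100 → 1-byte char #3 = 64.
Offset 8: leading byte 0xF0 = 11110000 → 4-byte char #4 = F0 9F 9A B3.
Leading byte 0xF0 = 11110000 matches 11110xxx → 4-byte sequence.
Byte 1: 0xF0 = 11110000, payload 000 (3 bits).
Byte 2: 0x9F = 10011111 (10xxxxxx ✓), payload 011111.
Byte 3: 0x9A = 10011010 (10xxxxxx ✓), payload 011010.
Byte 4: 0xB3 = 10110011 (10xxxxxx ✓), payload 110011.
Concatenate: 000011111011010110011 = 0x1F6B3 (21 bits → U+1F6B3).

U+1F6B3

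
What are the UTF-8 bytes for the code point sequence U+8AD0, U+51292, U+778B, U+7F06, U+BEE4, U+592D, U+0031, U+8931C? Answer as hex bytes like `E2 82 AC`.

E8 AB 90 F1 91 8A 92 E7 9E 8B E7 BC 86 EB BB A4 E5 A4 AD 31 F2 89 8C 9C

U+8AD0: 3-byte form → E8 AB 90.
U+51292: 4-byte form → F1 91 8A 92.
U+778B: 3-byte form → E7 9E 8B.
U+7F06: 3-byte form → E7 BC 86.
U+BEE4: 3-byte form → EB BB A4.
U+592D: 3-byte form → E5 A4 AD.
U+0031: 1-byte form → 31.
U+8931C: 4-byte form → F2 89 8C 9C.
Concatenated (24 bytes): E8 AB 90 F1 91 8A 92 E7 9E 8B E7 BC 86 EB BB A4 E5 A4 AD 31 F2 89 8C 9C.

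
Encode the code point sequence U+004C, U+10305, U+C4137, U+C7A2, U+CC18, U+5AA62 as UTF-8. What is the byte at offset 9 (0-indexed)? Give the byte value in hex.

U+004C → 1-byte form 4C at offsets 0–0.
U+10305 → 4-byte form F0 90 8C 85 at offsets 1–4.
U+C4137 → 4-byte form F3 84 84 B7 at offsets 5–8.
U+C7A2 → 3-byte form EC 9E A2 at offsets 9–11.
Offset 9 falls in char 4's range; it's byte 1 of EC 9E A2 = 0xEC.

0xEC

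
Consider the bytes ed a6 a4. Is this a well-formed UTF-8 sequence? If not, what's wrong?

Structurally a 3-byte sequence; payload = 0xD9A4.
But 0xD9A4 is in U+D800–U+DFFF, the surrogate range. Surrogates are not Unicode scalar values and are forbidden in UTF-8.

invalid (encodes a surrogate (U+D800–U+DFFF))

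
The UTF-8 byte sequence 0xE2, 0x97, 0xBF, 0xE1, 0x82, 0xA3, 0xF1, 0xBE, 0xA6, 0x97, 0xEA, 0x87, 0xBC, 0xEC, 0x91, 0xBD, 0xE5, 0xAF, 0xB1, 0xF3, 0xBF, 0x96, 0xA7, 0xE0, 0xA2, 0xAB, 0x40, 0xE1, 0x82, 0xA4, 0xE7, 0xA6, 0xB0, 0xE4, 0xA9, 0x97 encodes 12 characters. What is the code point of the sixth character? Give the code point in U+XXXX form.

U+5BF1

Offset 0: leading byte 0xE2 = 11100010 → 3-byte char #1 = E2 97 BF.
Offset 3: leading byte 0xE1 = 11100001 → 3-byte char #2 = E1 82 A3.
Offset 6: leading byte 0xF1 = 11110001 → 4-byte char #3 = F1 BE A6 97.
Offset 10: leading byte 0xEA = 11101010 → 3-byte char #4 = EA 87 BC.
Offset 13: leading byte 0xEC = 11101100 → 3-byte char #5 = EC 91 BD.
Offset 16: leading byte 0xE5 = 11100101 → 3-byte char #6 = E5 AF B1.
Leading byte 0xE5 = 11100101 matches 1110xxxx → 3-byte sequence.
Byte 1: 0xE5 = 11100101, payload 0101 (4 bits).
Byte 2: 0xAF = 10101111 (10xxxxxx ✓), payload 101111.
Byte 3: 0xB1 = 10110001 (10xxxxxx ✓), payload 110001.
Concatenate: 0101101111110001 = 0x5BF1 (16 bits → U+5BF1).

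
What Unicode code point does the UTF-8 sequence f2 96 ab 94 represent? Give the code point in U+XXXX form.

U+96AD4

Leading byte 0xF2 = 11110010 matches 11110xxx → 4-byte sequence.
Byte 1: 0xF2 = 11110010, payload 010 (3 bits).
Byte 2: 0x96 = 10010110 (10xxxxxx ✓), payload 010110.
Byte 3: 0xAB = 10101011 (10xxxxxx ✓), payload 101011.
Byte 4: 0x94 = 10010100 (10xxxxxx ✓), payload 010100.
Concatenate: 010010110101011010100 = 0x96AD4 (21 bits → U+96AD4).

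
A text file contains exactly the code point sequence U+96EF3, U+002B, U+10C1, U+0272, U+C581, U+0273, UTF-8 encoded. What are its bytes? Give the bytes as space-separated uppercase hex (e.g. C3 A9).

F2 96 BB B3 2B E1 83 81 C9 B2 EC 96 81 C9 B3

U+96EF3: 4-byte form → F2 96 BB B3.
U+002B: 1-byte form → 2B.
U+10C1: 3-byte form → E1 83 81.
U+0272: 2-byte form → C9 B2.
U+C581: 3-byte form → EC 96 81.
U+0273: 2-byte form → C9 B3.
Concatenated (15 bytes): F2 96 BB B3 2B E1 83 81 C9 B2 EC 96 81 C9 B3.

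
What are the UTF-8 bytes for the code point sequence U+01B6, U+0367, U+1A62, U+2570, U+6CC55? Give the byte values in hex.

U+01B6: 2-byte form → C6 B6.
U+0367: 2-byte form → CD A7.
U+1A62: 3-byte form → E1 A9 A2.
U+2570: 3-byte form → E2 95 B0.
U+6CC55: 4-byte form → F1 AC B1 95.
Concatenated (14 bytes): C6 B6 CD A7 E1 A9 A2 E2 95 B0 F1 AC B1 95.

C6 B6 CD A7 E1 A9 A2 E2 95 B0 F1 AC B1 95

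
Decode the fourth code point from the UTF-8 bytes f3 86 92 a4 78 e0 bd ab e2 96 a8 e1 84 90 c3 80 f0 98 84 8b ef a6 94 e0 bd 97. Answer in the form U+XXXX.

Offset 0: leading byte 0xF3 = 11110011 → 4-byte char #1 = F3 86 92 A4.
Offset 4: leading byte 0x78 = 01111000 → 1-byte char #2 = 78.
Offset 5: leading byte 0xE0 = 11100000 → 3-byte char #3 = E0 BD AB.
Offset 8: leading byte 0xE2 = 11100010 → 3-byte char #4 = E2 96 A8.
Leading byte 0xE2 = 11100010 matches 1110xxxx → 3-byte sequence.
Byte 1: 0xE2 = 11100010, payload 0010 (4 bits).
Byte 2: 0x96 = 10010110 (10xxxxxx ✓), payload 010110.
Byte 3: 0xA8 = 10101000 (10xxxxxx ✓), payload 101000.
Concatenate: 0010010110101000 = 0x25A8 (16 bits → U+25A8).

U+25A8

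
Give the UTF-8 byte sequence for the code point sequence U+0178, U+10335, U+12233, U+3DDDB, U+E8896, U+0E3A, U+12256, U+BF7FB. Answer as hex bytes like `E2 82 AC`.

C5 B8 F0 90 8C B5 F0 92 88 B3 F0 BD B7 9B F3 A8 A2 96 E0 B8 BA F0 92 89 96 F2 BF 9F BB

U+0178: 2-byte form → C5 B8.
U+10335: 4-byte form → F0 90 8C B5.
U+12233: 4-byte form → F0 92 88 B3.
U+3DDDB: 4-byte form → F0 BD B7 9B.
U+E8896: 4-byte form → F3 A8 A2 96.
U+0E3A: 3-byte form → E0 B8 BA.
U+12256: 4-byte form → F0 92 89 96.
U+BF7FB: 4-byte form → F2 BF 9F BB.
Concatenated (29 bytes): C5 B8 F0 90 8C B5 F0 92 88 B3 F0 BD B7 9B F3 A8 A2 96 E0 B8 BA F0 92 89 96 F2 BF 9F BB.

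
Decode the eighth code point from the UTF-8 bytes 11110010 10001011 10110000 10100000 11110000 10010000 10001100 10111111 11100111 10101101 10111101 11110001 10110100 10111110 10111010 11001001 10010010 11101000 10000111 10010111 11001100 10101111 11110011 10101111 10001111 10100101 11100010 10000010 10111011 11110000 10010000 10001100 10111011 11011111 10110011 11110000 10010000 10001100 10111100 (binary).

U+EF3E5

Offset 0: leading byte 0xF2 = 11110010 → 4-byte char #1 = F2 8B B0 A0.
Offset 4: leading byte 0xF0 = 11110000 → 4-byte char #2 = F0 90 8C BF.
Offset 8: leading byte 0xE7 = 11100111 → 3-byte char #3 = E7 AD BD.
Offset 11: leading byte 0xF1 = 11110001 → 4-byte char #4 = F1 B4 BE BA.
Offset 15: leading byte 0xC9 = 11001001 → 2-byte char #5 = C9 92.
Offset 17: leading byte 0xE8 = 11101000 → 3-byte char #6 = E8 87 97.
Offset 20: leading byte 0xCC = 11001100 → 2-byte char #7 = CC AF.
Offset 22: leading byte 0xF3 = 11110011 → 4-byte char #8 = F3 AF 8F A5.
Leading byte 0xF3 = 11110011 matches 11110xxx → 4-byte sequence.
Byte 1: 0xF3 = 11110011, payload 011 (3 bits).
Byte 2: 0xAF = 10101111 (10xxxxxx ✓), payload 101111.
Byte 3: 0x8F = 10001111 (10xxxxxx ✓), payload 001111.
Byte 4: 0xA5 = 10100101 (10xxxxxx ✓), payload 100101.
Concatenate: 011101111001111100101 = 0xEF3E5 (21 bits → U+EF3E5).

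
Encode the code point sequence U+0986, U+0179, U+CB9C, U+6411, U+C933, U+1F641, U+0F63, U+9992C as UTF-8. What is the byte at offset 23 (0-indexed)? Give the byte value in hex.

U+0986 → 3-byte form E0 A6 86 at offsets 0–2.
U+0179 → 2-byte form C5 B9 at offsets 3–4.
U+CB9C → 3-byte form EC AE 9C at offsets 5–7.
U+6411 → 3-byte form E6 90 91 at offsets 8–10.
U+C933 → 3-byte form EC A4 B3 at offsets 11–13.
U+1F641 → 4-byte form F0 9F 99 81 at offsets 14–17.
U+0F63 → 3-byte form E0 BD A3 at offsets 18–20.
U+9992C → 4-byte form F2 99 A4 AC at offsets 21–24.
Offset 23 falls in char 8's range; it's byte 3 of F2 99 A4 AC = 0xA4.

0xA4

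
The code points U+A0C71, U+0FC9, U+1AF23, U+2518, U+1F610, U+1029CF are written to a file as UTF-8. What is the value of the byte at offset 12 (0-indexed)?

0x94

U+A0C71 → 4-byte form F2 A0 B1 B1 at offsets 0–3.
U+0FC9 → 3-byte form E0 BF 89 at offsets 4–6.
U+1AF23 → 4-byte form F0 9A BC A3 at offsets 7–10.
U+2518 → 3-byte form E2 94 98 at offsets 11–13.
Offset 12 falls in char 4's range; it's byte 2 of E2 94 98 = 0x94.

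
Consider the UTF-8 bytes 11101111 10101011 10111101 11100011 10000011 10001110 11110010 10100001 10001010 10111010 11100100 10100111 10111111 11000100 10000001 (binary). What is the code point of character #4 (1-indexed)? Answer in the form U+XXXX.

U+49FF

Offset 0: leading byte 0xEF = 11101111 → 3-byte char #1 = EF AB BD.
Offset 3: leading byte 0xE3 = 11100011 → 3-byte char #2 = E3 83 8E.
Offset 6: leading byte 0xF2 = 11110010 → 4-byte char #3 = F2 A1 8A BA.
Offset 10: leading byte 0xE4 = 11100100 → 3-byte char #4 = E4 A7 BF.
Leading byte 0xE4 = 11100100 matches 1110xxxx → 3-byte sequence.
Byte 1: 0xE4 = 11100100, payload 0100 (4 bits).
Byte 2: 0xA7 = 10100111 (10xxxxxx ✓), payload 100111.
Byte 3: 0xBF = 10111111 (10xxxxxx ✓), payload 111111.
Concatenate: 0100100111111111 = 0x49FF (16 bits → U+49FF).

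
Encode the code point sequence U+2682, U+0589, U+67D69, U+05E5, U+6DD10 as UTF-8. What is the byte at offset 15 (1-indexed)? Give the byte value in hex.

1-indexed offset 15 is 0-indexed offset 14.
U+2682 → 3-byte form E2 9A 82 at offsets 0–2.
U+0589 → 2-byte form D6 89 at offsets 3–4.
U+67D69 → 4-byte form F1 A7 B5 A9 at offsets 5–8.
U+05E5 → 2-byte form D7 A5 at offsets 9–10.
U+6DD10 → 4-byte form F1 AD B4 90 at offsets 11–14.
Offset 14 falls in char 5's range; it's byte 4 of F1 AD B4 90 = 0x90.

0x90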